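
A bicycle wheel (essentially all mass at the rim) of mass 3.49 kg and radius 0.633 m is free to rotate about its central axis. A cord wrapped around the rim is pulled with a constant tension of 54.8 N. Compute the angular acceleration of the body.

α ≈ 24.8 rad/s²

I = MR² = (3.49)(0.633)² = 1.398 kg·m².
τ = F R = (54.8)(0.633) = 34.69 N·m.
From τ = Iα: α = 34.69/1.398 = 24.81 rad/s².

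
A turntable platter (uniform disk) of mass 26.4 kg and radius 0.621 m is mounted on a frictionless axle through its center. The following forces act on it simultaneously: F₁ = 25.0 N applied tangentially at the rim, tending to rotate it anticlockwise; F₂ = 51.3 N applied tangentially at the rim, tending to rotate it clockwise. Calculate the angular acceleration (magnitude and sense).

α ≈ 3.21 rad/s², clockwise

I = ½MR² = (1/2)(26.4)(0.621)² = 5.090 kg·m².
Taking anticlockwise as positive: τ₁ = +(25.0)(0.621) = +15.53 N·m; τ₂ = −(51.3)(0.621) = −31.86 N·m.
Net torque τ = -16.33 N·m.
α = τ/I = -16.33/5.090 = -3.208 rad/s².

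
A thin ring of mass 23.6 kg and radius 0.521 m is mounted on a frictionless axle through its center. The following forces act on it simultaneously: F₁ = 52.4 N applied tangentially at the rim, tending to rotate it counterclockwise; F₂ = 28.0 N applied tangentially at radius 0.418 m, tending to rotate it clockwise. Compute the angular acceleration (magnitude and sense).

I = MR² = (23.6)(0.521)² = 6.406 kg·m².
Taking counterclockwise as positive: τ₁ = +(52.4)(0.521) = +27.30 N·m; τ₂ = −(28.0)(0.418) = −11.70 N·m.
Net torque τ = 15.60 N·m.
α = τ/I = 15.60/6.406 = 2.435 rad/s².

α ≈ 2.43 rad/s², counterclockwise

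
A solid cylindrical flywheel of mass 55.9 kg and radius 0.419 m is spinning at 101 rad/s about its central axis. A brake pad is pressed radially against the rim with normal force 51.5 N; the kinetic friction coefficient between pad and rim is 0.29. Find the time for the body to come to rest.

t ≈ 79.2 s

I = ½MR² = (1/2)(55.9)(0.419)² = 4.907 kg·m².
Friction force f = μN = (0.29)(51.5) = 14.93 N at the rim; torque magnitude τ = fR = 6.258 N·m, opposing ω.
|α| = τ/I = 6.258/4.907 = 1.275 rad/s² (deceleration).
0 = ω₀ − |α|t ⇒ t = ω₀/|α| = 101/1.275 = 79.20 s.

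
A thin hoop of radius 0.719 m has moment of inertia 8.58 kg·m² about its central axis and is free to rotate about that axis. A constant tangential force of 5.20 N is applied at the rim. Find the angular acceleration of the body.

τ = F R = (5.20)(0.719) = 3.739 N·m.
From τ = Iα: α = 3.739/8.580 = 0.4358 rad/s².

α ≈ 0.436 rad/s²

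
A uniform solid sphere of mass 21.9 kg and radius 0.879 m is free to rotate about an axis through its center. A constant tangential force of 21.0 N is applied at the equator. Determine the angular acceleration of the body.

α ≈ 2.73 rad/s²

I = (2/5)MR² = (2/5)(21.9)(0.879)² = 6.768 kg·m².
τ = F R = (21.0)(0.879) = 18.46 N·m.
From τ = Iα: α = 18.46/6.768 = 2.727 rad/s².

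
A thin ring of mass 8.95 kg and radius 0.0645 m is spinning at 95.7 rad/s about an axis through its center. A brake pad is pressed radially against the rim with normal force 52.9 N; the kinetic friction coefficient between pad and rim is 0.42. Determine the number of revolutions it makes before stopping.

I = MR² = (8.95)(0.0645)² = 0.03723 kg·m².
Friction force f = μN = (0.42)(52.9) = 22.22 N at the rim; torque magnitude τ = fR = 1.433 N·m, opposing ω.
|α| = τ/I = 1.433/0.03723 = 38.49 rad/s² (deceleration).
ω² = ω₀² − 2|α|θ with ω = 0 ⇒ θ = ω₀²/(2|α|) = 119.0 rad = 18.94 rev.

≈ 18.9 revolutions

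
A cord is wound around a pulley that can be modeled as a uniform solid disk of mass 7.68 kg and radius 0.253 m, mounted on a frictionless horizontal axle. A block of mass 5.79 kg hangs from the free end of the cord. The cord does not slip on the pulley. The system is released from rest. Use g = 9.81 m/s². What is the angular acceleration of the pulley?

I = ½MR² = (1/2)(7.68)(0.253)² = 0.2458 kg·m².
Block: mg − T = ma. Pulley: TR = Iα. No-slip: a = αR, so T = (I/R²)a = 3.840·a.
Then mg = (m + 3.840)a, so a = (5.79)(9.81)/(5.79 + 3.840) = 5.898 m/s².
α = a/R = 5.898/0.253 = 23.31 rad/s².

α ≈ 23.3 rad/s²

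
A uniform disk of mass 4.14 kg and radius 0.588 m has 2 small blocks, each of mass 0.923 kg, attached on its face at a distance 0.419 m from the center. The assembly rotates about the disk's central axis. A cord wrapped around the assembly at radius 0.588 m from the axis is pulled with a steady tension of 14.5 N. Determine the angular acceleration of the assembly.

α ≈ 8.20 rad/s²

I_disk = ½MR² = ½(4.14)(0.588)² = 0.7157 kg·m².
I_blocks = 2·m·r² = 2(0.923)(0.419)² = 0.3241 kg·m².
Total I = 1.040 kg·m².
τ = F r = (14.5)(0.588) = 8.526 N·m.
α = τ/I = 8.526/1.040 = 8.200 rad/s².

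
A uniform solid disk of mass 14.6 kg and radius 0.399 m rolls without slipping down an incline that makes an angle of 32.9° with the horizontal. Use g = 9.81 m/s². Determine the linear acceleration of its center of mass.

a ≈ 3.55 m/s²

Translation along the incline: Mg sinθ − f = Ma.
Rotation about the center: fR = Iα with I = ½MR². No-slip gives a = αR, so f = (I/R²)a = (1/2)M a.
Substituting: Mg sinθ = (1 + 0.5000)Ma, so a = g sinθ/(1 + 0.5000) = (9.81) sin 32.9° / 1.500 = 3.552 m/s².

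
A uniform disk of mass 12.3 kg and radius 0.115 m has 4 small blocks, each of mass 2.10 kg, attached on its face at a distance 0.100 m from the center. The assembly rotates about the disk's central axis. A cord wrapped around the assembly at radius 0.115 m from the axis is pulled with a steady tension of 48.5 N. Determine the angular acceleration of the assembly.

I_disk = ½MR² = ½(12.3)(0.115)² = 0.08133 kg·m².
I_blocks = 4·m·r² = 4(2.10)(0.100)² = 0.08400 kg·m².
Total I = 0.1653 kg·m².
τ = F r = (48.5)(0.115) = 5.578 N·m.
α = τ/I = 5.578/0.1653 = 33.73 rad/s².

α ≈ 33.7 rad/s²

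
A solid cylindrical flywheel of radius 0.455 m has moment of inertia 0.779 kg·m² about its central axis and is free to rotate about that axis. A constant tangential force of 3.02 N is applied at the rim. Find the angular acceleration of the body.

τ = F R = (3.02)(0.455) = 1.374 N·m.
From τ = Iα: α = 1.374/0.7790 = 1.764 rad/s².

α ≈ 1.76 rad/s²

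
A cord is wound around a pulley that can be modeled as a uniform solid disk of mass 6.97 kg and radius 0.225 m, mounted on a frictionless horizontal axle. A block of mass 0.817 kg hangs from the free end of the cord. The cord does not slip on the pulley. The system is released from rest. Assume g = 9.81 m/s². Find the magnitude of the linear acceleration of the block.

a ≈ 1.86 m/s²

I = ½MR² = (1/2)(6.97)(0.225)² = 0.1764 kg·m².
Block: mg − T = ma. Pulley: TR = Iα. No-slip: a = αR, so T = (I/R²)a = 3.485·a.
Then mg = (m + 3.485)a, so a = (0.817)(9.81)/(0.817 + 3.485) = 1.863 m/s².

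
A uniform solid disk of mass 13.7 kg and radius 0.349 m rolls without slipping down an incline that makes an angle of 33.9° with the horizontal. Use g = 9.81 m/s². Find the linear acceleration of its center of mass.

Translation along the incline: Mg sinθ − f = Ma.
Rotation about the center: fR = Iα with I = ½MR². No-slip gives a = αR, so f = (I/R²)a = (1/2)M a.
Substituting: Mg sinθ = (1 + 0.5000)Ma, so a = g sinθ/(1 + 0.5000) = (9.81) sin 33.9° / 1.500 = 3.648 m/s².

a ≈ 3.65 m/s²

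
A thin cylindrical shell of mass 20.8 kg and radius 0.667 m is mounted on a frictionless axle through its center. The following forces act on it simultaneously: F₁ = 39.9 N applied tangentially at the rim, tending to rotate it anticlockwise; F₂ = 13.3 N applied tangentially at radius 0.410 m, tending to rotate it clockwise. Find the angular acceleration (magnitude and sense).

α ≈ 2.29 rad/s², anticlockwise

I = MR² = (20.8)(0.667)² = 9.254 kg·m².
Taking anticlockwise as positive: τ₁ = +(39.9)(0.667) = +26.61 N·m; τ₂ = −(13.3)(0.410) = −5.453 N·m.
Net torque τ = 21.16 N·m.
α = τ/I = 21.16/9.254 = 2.287 rad/s².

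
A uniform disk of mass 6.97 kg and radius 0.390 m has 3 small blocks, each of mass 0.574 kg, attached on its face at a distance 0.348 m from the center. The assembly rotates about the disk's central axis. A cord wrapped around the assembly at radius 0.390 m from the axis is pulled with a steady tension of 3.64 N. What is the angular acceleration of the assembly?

I_disk = ½MR² = ½(6.97)(0.390)² = 0.5301 kg·m².
I_blocks = 3·m·r² = 3(0.574)(0.348)² = 0.2085 kg·m².
Total I = 0.7386 kg·m².
τ = F r = (3.64)(0.390) = 1.420 N·m.
α = τ/I = 1.420/0.7386 = 1.922 rad/s².

α ≈ 1.92 rad/s²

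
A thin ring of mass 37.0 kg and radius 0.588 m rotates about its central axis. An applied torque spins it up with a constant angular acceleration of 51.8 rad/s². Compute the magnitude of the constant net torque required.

I = MR² = (37.0)(0.588)² = 12.79 kg·m².
τ = Iα = (12.79)(51.80) = 662.7 N·m.

τ ≈ 663 N·m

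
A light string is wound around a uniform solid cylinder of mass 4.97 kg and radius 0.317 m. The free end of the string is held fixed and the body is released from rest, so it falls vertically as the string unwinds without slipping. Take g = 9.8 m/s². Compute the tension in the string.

Translation: Mg − T = Ma. Rotation about the center: TR = Iα with I = ½MR².
With a = αR: T = (I/R²)a = (1/2)M a, so Mg = (1 + 0.5000)Ma.
a = g/(1 + 0.5000) = 9.8/1.500 = 6.533 m/s².
T = 0.5000·M·a = (0.5000)(4.97)(6.533) = 16.24 N.

T ≈ 16.2 N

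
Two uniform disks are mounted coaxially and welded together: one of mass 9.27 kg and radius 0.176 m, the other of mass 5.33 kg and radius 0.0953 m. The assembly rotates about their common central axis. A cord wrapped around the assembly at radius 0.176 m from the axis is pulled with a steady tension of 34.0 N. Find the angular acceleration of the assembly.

I = ½M₁R₁² + ½M₂R₂² = ½(9.27)(0.176)² + ½(5.33)(0.0953)² = 0.1678 kg·m².
τ = F r = (34.0)(0.176) = 5.984 N·m.
α = τ/I = 5.984/0.1678 = 35.67 rad/s².

α ≈ 35.7 rad/s²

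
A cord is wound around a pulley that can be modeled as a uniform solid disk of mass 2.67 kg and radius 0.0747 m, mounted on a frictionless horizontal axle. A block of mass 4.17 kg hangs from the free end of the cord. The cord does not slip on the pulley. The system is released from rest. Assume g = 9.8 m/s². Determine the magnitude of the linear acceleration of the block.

a ≈ 7.42 m/s²

I = ½MR² = (1/2)(2.67)(0.0747)² = 0.007449 kg·m².
Block: mg − T = ma. Pulley: TR = Iα. No-slip: a = αR, so T = (I/R²)a = 1.335·a.
Then mg = (m + 1.335)a, so a = (4.17)(9.8)/(4.17 + 1.335) = 7.423 m/s².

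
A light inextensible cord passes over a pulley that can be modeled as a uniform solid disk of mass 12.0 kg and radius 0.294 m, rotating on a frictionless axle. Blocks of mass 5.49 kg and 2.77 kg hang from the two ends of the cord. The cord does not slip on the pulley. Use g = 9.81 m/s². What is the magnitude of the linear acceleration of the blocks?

I = ½MR² = (1/2)(12.0)(0.294)² = 0.5186 kg·m².
Heavier block: m₁g − T₁ = m₁a. Lighter block: T₂ − m₂g = m₂a.
Pulley: (T₁ − T₂)R = Iα = I(a/R), so T₁ − T₂ = (I/R²)a = (1/2)M_p a = 6.000·a.
Adding the three: (m₁ − m₂)g = (m₁ + m₂ + 6.000)a, so a = (5.49 − 2.77)(9.81)/(5.49 + 2.77 + 6.000) = 1.871 m/s².

a ≈ 1.87 m/s²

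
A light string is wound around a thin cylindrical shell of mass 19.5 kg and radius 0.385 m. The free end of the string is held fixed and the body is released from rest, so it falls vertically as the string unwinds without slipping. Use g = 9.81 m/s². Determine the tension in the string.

Translation: Mg − T = Ma. Rotation about the center: TR = Iα with I = MR².
With a = αR: T = (I/R²)a = M a, so Mg = (1 + 1.000)Ma.
a = g/(1 + 1.000) = 9.81/2.000 = 4.905 m/s².
T = 1.000·M·a = (1.000)(19.5)(4.905) = 95.65 N.

T ≈ 95.6 N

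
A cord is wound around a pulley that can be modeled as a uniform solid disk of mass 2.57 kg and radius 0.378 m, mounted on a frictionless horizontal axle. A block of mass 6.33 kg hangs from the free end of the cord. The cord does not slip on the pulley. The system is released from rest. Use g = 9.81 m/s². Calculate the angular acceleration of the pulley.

α ≈ 21.6 rad/s²

I = ½MR² = (1/2)(2.57)(0.378)² = 0.1836 kg·m².
Block: mg − T = ma. Pulley: TR = Iα. No-slip: a = αR, so T = (I/R²)a = 1.285·a.
Then mg = (m + 1.285)a, so a = (6.33)(9.81)/(6.33 + 1.285) = 8.155 m/s².
α = a/R = 8.155/0.378 = 21.57 rad/s².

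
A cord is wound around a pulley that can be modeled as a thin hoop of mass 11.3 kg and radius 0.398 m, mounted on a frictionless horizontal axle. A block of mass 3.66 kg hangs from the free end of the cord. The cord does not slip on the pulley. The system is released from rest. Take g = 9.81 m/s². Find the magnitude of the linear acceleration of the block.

a ≈ 2.40 m/s²

I = MR² = (11.3)(0.398)² = 1.790 kg·m².
Block: mg − T = ma. Pulley: TR = Iα. No-slip: a = αR, so T = (I/R²)a = 11.30·a.
Then mg = (m + 11.30)a, so a = (3.66)(9.81)/(3.66 + 11.30) = 2.400 m/s².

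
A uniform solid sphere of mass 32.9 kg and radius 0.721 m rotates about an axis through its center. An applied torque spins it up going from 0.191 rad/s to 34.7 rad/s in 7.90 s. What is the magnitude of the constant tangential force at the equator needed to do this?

I = (2/5)MR² = (2/5)(32.9)(0.721)² = 6.841 kg·m².
α = Δω/Δt = (34.7 − 0.191)/7.90 = 4.368 rad/s².
The required torque is τ = Iα = (6.841)(4.368) = 29.88 N·m.
A tangential force at the equator gives τ = FR, so F = τ/R = 29.88/0.721 = 41.45 N.

F ≈ 41.4 N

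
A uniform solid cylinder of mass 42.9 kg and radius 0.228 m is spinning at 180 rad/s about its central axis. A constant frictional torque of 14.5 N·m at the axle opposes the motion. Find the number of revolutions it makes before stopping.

I = ½MR² = (1/2)(42.9)(0.228)² = 1.115 kg·m².
The net torque has magnitude 14.5 N·m, opposing ω.
|α| = τ/I = 14.50/1.115 = 13.00 rad/s² (deceleration).
ω² = ω₀² − 2|α|θ with ω = 0 ⇒ θ = ω₀²/(2|α|) = 1246 rad = 198.3 rev.

≈ 198 revolutions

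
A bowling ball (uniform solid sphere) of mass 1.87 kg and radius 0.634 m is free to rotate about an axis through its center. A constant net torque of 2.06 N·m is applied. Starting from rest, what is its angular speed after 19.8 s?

ω ≈ 136 rad/s

I = (2/5)MR² = (2/5)(1.87)(0.634)² = 0.3007 kg·m².
α = τ/I = 2.06/0.3007 = 6.852 rad/s².
ω = ω₀ + αt = 0 + (6.852)(19.8) = 135.7 rad/s.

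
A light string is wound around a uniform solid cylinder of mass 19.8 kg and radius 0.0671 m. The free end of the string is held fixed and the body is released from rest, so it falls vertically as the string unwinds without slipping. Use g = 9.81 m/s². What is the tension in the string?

Translation: Mg − T = Ma. Rotation about the center: TR = Iα with I = ½MR².
With a = αR: T = (I/R²)a = (1/2)M a, so Mg = (1 + 0.5000)Ma.
a = g/(1 + 0.5000) = 9.81/1.500 = 6.540 m/s².
T = 0.5000·M·a = (0.5000)(19.8)(6.540) = 64.75 N.

T ≈ 64.7 N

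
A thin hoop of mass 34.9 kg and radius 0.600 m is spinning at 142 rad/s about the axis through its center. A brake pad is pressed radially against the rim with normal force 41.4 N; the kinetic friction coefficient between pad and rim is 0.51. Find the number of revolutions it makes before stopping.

I = MR² = (34.9)(0.600)² = 12.56 kg·m².
Friction force f = μN = (0.51)(41.4) = 21.11 N at the rim; torque magnitude τ = fR = 12.67 N·m, opposing ω.
|α| = τ/I = 12.67/12.56 = 1.008 rad/s² (deceleration).
ω² = ω₀² − 2|α|θ with ω = 0 ⇒ θ = ω₀²/(2|α|) = 9999 rad = 1591 rev.

≈ 1590 revolutions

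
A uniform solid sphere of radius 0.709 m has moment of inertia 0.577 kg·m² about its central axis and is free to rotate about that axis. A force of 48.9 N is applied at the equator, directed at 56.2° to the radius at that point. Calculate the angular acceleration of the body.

α ≈ 49.9 rad/s²

Only the tangential component produces torque: τ = F R sinθ = (48.9)(0.709) sin 56.2° = 28.81 N·m.
From τ = Iα: α = 28.81/0.5770 = 49.93 rad/s².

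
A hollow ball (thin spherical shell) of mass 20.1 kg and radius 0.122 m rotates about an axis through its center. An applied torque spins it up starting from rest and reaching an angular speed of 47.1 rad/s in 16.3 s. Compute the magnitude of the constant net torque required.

τ ≈ 0.576 N·m

I = (2/3)MR² = (2/3)(20.1)(0.122)² = 0.1994 kg·m².
α = Δω/Δt = (47.1 − 0)/16.3 = 2.890 rad/s².
τ = Iα = (0.1994)(2.890) = 0.5763 N·m.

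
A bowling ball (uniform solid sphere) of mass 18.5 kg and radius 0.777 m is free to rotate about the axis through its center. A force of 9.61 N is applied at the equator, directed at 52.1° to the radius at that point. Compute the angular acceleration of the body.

α ≈ 1.32 rad/s²

I = (2/5)MR² = (2/5)(18.5)(0.777)² = 4.468 kg·m².
Only the tangential component produces torque: τ = F R sinθ = (9.61)(0.777) sin 52.1° = 5.892 N·m.
Newton's second law for rotation, τ = Iα, gives α = τ/I = 5.892/4.468 = 1.319 rad/s².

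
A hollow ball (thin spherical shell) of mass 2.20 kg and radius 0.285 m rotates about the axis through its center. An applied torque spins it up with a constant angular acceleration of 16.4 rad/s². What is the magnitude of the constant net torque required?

I = (2/3)MR² = (2/3)(2.20)(0.285)² = 0.1191 kg·m².
τ = Iα = (0.1191)(16.40) = 1.954 N·m.

τ ≈ 1.95 N·m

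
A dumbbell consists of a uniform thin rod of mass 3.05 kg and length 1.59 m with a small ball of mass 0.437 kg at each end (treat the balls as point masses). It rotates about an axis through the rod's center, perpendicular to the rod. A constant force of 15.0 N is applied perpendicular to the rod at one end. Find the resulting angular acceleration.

I_rod = (1/12)ML² = (1/12)(3.05)(1.59)² = 0.6426 kg·m².
I_balls = 2·m·(L/2)² = 2(0.437)(0.7950)² = 0.5524 kg·m².
Total I = 1.195 kg·m².
τ = F·(L/2) = (15.0)(0.795) = 11.93 N·m.
α = τ/I = 11.93/1.195 = 9.980 rad/s².

α ≈ 9.98 rad/s²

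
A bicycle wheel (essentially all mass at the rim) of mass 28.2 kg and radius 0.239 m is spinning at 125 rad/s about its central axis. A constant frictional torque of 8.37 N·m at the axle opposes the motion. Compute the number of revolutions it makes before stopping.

I = MR² = (28.2)(0.239)² = 1.611 kg·m².
The net torque has magnitude 8.37 N·m, opposing ω.
|α| = τ/I = 8.370/1.611 = 5.196 rad/s² (deceleration).
ω² = ω₀² − 2|α|θ with ω = 0 ⇒ θ = ω₀²/(2|α|) = 1504 rad = 239.3 rev.

≈ 239 revolutions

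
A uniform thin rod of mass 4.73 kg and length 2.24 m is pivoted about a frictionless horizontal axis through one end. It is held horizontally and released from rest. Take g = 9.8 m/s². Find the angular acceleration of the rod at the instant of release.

α ≈ 6.56 rad/s²

About the pivot, I = (1/3)ML² = (1/3)(4.73)(2.24)² = 7.911 kg·m².
The weight acts at the center, a distance L/2 = 1.120 m from the pivot; τ = Mg(L/2) = 51.92 N·m.
α = τ/I = 51.92/7.911 = 6.562 rad/s².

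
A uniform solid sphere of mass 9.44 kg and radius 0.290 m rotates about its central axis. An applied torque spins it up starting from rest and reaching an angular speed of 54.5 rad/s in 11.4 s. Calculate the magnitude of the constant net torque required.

τ ≈ 1.52 N·m

I = (2/5)MR² = (2/5)(9.44)(0.290)² = 0.3176 kg·m².
α = Δω/Δt = (54.5 − 0)/11.4 = 4.781 rad/s².
τ = Iα = (0.3176)(4.781) = 1.518 N·m.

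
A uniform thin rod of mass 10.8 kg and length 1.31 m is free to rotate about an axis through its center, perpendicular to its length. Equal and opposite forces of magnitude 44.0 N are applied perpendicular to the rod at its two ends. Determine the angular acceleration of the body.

I = (1/12)ML² = (1/12)(10.8)(1.31)² = 1.544 kg·m².
The couple gives τ = F·(L/2) + F·(L/2) = F L = (44.0)(1.31) = 57.64 N·m.
Newton's second law for rotation, τ = Iα, gives α = τ/I = 57.64/1.544 = 37.32 rad/s².

α ≈ 37.3 rad/s²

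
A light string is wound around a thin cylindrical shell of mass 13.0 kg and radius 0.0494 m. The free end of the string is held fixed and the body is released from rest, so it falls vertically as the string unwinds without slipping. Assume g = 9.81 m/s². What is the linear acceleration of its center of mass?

Translation: Mg − T = Ma. Rotation about the center: TR = Iα with I = MR².
With a = αR: T = (I/R²)a = M a, so Mg = (1 + 1.000)Ma.
a = g/(1 + 1.000) = 9.81/2.000 = 4.905 m/s².

a ≈ 4.91 m/s²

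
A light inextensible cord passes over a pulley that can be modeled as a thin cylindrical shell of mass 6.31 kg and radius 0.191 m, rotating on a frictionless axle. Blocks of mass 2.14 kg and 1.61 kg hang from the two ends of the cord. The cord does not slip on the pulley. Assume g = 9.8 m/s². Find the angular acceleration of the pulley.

α ≈ 2.70 rad/s²

I = MR² = (6.31)(0.191)² = 0.2302 kg·m².
Heavier block: m₁g − T₁ = m₁a. Lighter block: T₂ − m₂g = m₂a.
Pulley: (T₁ − T₂)R = Iα = I(a/R), so T₁ − T₂ = (I/R²)a = 1·M_p a = 6.310·a.
Adding the three: (m₁ − m₂)g = (m₁ + m₂ + 6.310)a, so a = (2.14 − 1.61)(9.8)/(2.14 + 1.61 + 6.310) = 0.5163 m/s².
α = a/R = 0.5163/0.191 = 2.703 rad/s².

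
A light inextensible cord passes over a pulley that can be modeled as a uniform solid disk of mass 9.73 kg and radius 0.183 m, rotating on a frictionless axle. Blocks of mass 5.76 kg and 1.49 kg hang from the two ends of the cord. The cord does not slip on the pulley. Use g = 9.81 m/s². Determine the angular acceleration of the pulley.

I = ½MR² = (1/2)(9.73)(0.183)² = 0.1629 kg·m².
Heavier block: m₁g − T₁ = m₁a. Lighter block: T₂ − m₂g = m₂a.
Pulley: (T₁ − T₂)R = Iα = I(a/R), so T₁ − T₂ = (I/R²)a = (1/2)M_p a = 4.865·a.
Adding the three: (m₁ − m₂)g = (m₁ + m₂ + 4.865)a, so a = (5.76 − 1.49)(9.81)/(5.76 + 1.49 + 4.865) = 3.458 m/s².
α = a/R = 3.458/0.183 = 18.89 rad/s².

α ≈ 18.9 rad/s²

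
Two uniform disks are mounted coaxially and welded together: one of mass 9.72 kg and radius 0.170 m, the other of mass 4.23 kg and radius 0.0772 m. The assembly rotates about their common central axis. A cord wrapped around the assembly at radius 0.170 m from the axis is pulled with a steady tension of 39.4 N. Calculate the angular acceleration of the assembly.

α ≈ 43.8 rad/s²

I = ½M₁R₁² + ½M₂R₂² = ½(9.72)(0.170)² + ½(4.23)(0.0772)² = 0.1531 kg·m².
τ = F r = (39.4)(0.170) = 6.698 N·m.
α = τ/I = 6.698/0.1531 = 43.76 rad/s².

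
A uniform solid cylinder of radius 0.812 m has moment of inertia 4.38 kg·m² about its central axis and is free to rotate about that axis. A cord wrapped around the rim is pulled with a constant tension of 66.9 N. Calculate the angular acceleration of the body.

α ≈ 12.4 rad/s²

τ = F R = (66.9)(0.812) = 54.32 N·m.
Newton's second law for rotation, τ = Iα, gives α = τ/I = 54.32/4.380 = 12.40 rad/s².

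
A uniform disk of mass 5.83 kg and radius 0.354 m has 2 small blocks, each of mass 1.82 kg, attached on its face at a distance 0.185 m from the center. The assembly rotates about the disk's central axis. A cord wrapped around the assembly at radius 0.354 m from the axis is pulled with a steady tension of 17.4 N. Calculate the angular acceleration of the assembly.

α ≈ 12.6 rad/s²

I_disk = ½MR² = ½(5.83)(0.354)² = 0.3653 kg·m².
I_blocks = 2·m·r² = 2(1.82)(0.185)² = 0.1246 kg·m².
Total I = 0.4899 kg·m².
τ = F r = (17.4)(0.354) = 6.160 N·m.
α = τ/I = 6.160/0.4899 = 12.57 rad/s².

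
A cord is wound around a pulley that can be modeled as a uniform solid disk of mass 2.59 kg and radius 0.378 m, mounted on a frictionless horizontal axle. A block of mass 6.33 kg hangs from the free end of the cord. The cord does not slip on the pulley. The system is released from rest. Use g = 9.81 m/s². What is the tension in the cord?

T ≈ 10.5 N

I = ½MR² = (1/2)(2.59)(0.378)² = 0.1850 kg·m².
Block: mg − T = ma. Pulley: TR = Iα. No-slip: a = αR, so T = (I/R²)a = 1.295·a.
Then mg = (m + 1.295)a, so a = (6.33)(9.81)/(6.33 + 1.295) = 8.144 m/s².
T = 1.295·a = 10.55 N.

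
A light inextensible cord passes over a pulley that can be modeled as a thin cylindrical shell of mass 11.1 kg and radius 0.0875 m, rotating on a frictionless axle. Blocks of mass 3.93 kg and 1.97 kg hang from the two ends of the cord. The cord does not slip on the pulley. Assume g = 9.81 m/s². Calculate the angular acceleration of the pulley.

α ≈ 12.9 rad/s²

I = MR² = (11.1)(0.0875)² = 0.08498 kg·m².
Heavier block: m₁g − T₁ = m₁a. Lighter block: T₂ − m₂g = m₂a.
Pulley: (T₁ − T₂)R = Iα = I(a/R), so T₁ − T₂ = (I/R²)a = 1·M_p a = 11.10·a.
Adding the three: (m₁ − m₂)g = (m₁ + m₂ + 11.10)a, so a = (3.93 − 1.97)(9.81)/(3.93 + 1.97 + 11.10) = 1.131 m/s².
α = a/R = 1.131/0.0875 = 12.93 rad/s².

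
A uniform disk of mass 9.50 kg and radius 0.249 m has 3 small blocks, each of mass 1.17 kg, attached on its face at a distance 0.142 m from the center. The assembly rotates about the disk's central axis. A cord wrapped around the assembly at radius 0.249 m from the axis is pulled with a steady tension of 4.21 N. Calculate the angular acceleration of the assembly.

α ≈ 2.87 rad/s²

I_disk = ½MR² = ½(9.50)(0.249)² = 0.2945 kg·m².
I_blocks = 3·m·r² = 3(1.17)(0.142)² = 0.07078 kg·m².
Total I = 0.3653 kg·m².
τ = F r = (4.21)(0.249) = 1.048 N·m.
α = τ/I = 1.048/0.3653 = 2.870 rad/s².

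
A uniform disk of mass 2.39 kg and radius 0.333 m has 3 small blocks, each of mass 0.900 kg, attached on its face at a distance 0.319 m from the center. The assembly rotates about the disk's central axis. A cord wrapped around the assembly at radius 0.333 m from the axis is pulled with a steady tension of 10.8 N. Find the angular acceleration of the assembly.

α ≈ 8.83 rad/s²

I_disk = ½MR² = ½(2.39)(0.333)² = 0.1325 kg·m².
I_blocks = 3·m·r² = 3(0.900)(0.319)² = 0.2748 kg·m².
Total I = 0.4073 kg·m².
τ = F r = (10.8)(0.333) = 3.596 N·m.
α = τ/I = 3.596/0.4073 = 8.831 rad/s².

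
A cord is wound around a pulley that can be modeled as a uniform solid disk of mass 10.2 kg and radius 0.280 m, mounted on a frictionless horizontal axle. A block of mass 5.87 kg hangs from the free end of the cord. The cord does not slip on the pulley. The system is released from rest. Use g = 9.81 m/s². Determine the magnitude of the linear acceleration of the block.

a ≈ 5.25 m/s²

I = ½MR² = (1/2)(10.2)(0.280)² = 0.3998 kg·m².
Block: mg − T = ma. Pulley: TR = Iα. No-slip: a = αR, so T = (I/R²)a = 5.100·a.
Then mg = (m + 5.100)a, so a = (5.87)(9.81)/(5.87 + 5.100) = 5.249 m/s².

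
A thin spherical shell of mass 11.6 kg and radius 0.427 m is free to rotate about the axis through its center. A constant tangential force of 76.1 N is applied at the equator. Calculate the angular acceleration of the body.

α ≈ 23.0 rad/s²

I = (2/3)MR² = (2/3)(11.6)(0.427)² = 1.410 kg·m².
τ = F R = (76.1)(0.427) = 32.49 N·m.
From τ = Iα: α = 32.49/1.410 = 23.05 rad/s².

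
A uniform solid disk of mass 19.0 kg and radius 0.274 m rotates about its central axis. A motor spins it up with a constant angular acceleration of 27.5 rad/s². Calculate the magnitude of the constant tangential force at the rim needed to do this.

I = ½MR² = (1/2)(19.0)(0.274)² = 0.7132 kg·m².
The required torque is τ = Iα = (0.7132)(27.50) = 19.61 N·m.
A tangential force at the rim gives τ = FR, so F = τ/R = 19.61/0.274 = 71.58 N.

F ≈ 71.6 N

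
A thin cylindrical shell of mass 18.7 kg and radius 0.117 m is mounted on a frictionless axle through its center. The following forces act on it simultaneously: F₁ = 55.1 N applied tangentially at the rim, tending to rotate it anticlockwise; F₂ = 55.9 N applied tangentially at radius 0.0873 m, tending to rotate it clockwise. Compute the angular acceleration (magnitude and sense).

α ≈ 6.12 rad/s², anticlockwise

I = MR² = (18.7)(0.117)² = 0.2560 kg·m².
Taking anticlockwise as positive: τ₁ = +(55.1)(0.117) = +6.447 N·m; τ₂ = −(55.9)(0.0873) = −4.880 N·m.
Net torque τ = 1.567 N·m.
α = τ/I = 1.567/0.2560 = 6.120 rad/s².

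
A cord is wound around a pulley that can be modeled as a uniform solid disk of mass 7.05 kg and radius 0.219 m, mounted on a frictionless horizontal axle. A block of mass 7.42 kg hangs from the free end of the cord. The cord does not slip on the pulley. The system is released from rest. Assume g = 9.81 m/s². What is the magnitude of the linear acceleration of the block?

I = ½MR² = (1/2)(7.05)(0.219)² = 0.1691 kg·m².
Block: mg − T = ma. Pulley: TR = Iα. No-slip: a = αR, so T = (I/R²)a = 3.525·a.
Then mg = (m + 3.525)a, so a = (7.42)(9.81)/(7.42 + 3.525) = 6.651 m/s².

a ≈ 6.65 m/s²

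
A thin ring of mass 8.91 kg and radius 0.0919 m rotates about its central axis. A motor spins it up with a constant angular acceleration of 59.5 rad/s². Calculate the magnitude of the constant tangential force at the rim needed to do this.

I = MR² = (8.91)(0.0919)² = 0.07525 kg·m².
The required torque is τ = Iα = (0.07525)(59.50) = 4.477 N·m.
A tangential force at the rim gives τ = FR, so F = τ/R = 4.477/0.0919 = 48.72 N.

F ≈ 48.7 N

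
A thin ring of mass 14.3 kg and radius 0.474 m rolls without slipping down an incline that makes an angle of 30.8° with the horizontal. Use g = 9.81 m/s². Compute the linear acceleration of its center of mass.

Translation along the incline: Mg sinθ − f = Ma.
Rotation about the center: fR = Iα with I = MR². No-slip gives a = αR, so f = (I/R²)a = M a.
Substituting: Mg sinθ = (1 + 1.000)Ma, so a = g sinθ/(1 + 1.000) = (9.81) sin 30.8° / 2.000 = 2.512 m/s².

a ≈ 2.51 m/s²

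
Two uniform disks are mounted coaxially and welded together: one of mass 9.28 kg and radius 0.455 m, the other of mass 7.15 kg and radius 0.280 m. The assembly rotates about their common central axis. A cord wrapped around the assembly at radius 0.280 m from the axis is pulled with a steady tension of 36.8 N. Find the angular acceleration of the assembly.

I = ½M₁R₁² + ½M₂R₂² = ½(9.28)(0.455)² + ½(7.15)(0.280)² = 1.241 kg·m².
τ = F r = (36.8)(0.280) = 10.30 N·m.
α = τ/I = 10.30/1.241 = 8.304 rad/s².

α ≈ 8.30 rad/s²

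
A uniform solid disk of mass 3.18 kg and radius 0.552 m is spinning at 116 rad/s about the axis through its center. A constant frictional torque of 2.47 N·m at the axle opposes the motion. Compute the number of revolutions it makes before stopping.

I = ½MR² = (1/2)(3.18)(0.552)² = 0.4845 kg·m².
The net torque has magnitude 2.47 N·m, opposing ω.
|α| = τ/I = 2.470/0.4845 = 5.098 rad/s² (deceleration).
ω² = ω₀² − 2|α|θ with ω = 0 ⇒ θ = ω₀²/(2|α|) = 1320 rad = 210.0 rev.

≈ 210 revolutions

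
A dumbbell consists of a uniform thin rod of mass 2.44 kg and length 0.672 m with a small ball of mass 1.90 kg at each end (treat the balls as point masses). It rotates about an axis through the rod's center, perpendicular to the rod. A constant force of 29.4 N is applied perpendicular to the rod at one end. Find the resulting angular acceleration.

I_rod = (1/12)ML² = (1/12)(2.44)(0.672)² = 0.09182 kg·m².
I_balls = 2·m·(L/2)² = 2(1.90)(0.3360)² = 0.4290 kg·m².
Total I = 0.5208 kg·m².
τ = F·(L/2) = (29.4)(0.336) = 9.878 N·m.
α = τ/I = 9.878/0.5208 = 18.97 rad/s².

α ≈ 19.0 rad/s²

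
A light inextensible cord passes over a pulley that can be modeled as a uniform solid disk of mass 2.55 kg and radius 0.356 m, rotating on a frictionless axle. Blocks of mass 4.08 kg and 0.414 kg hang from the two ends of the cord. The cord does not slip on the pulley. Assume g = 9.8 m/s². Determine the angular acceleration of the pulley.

I = ½MR² = (1/2)(2.55)(0.356)² = 0.1616 kg·m².
Heavier block: m₁g − T₁ = m₁a. Lighter block: T₂ − m₂g = m₂a.
Pulley: (T₁ − T₂)R = Iα = I(a/R), so T₁ − T₂ = (I/R²)a = (1/2)M_p a = 1.275·a.
Adding the three: (m₁ − m₂)g = (m₁ + m₂ + 1.275)a, so a = (4.08 − 0.414)(9.8)/(4.08 + 0.414 + 1.275) = 6.228 m/s².
α = a/R = 6.228/0.356 = 17.49 rad/s².

α ≈ 17.5 rad/s²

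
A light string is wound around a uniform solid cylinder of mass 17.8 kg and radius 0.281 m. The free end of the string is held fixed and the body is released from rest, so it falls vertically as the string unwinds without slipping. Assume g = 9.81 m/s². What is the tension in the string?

T ≈ 58.2 N

Translation: Mg − T = Ma. Rotation about the center: TR = Iα with I = ½MR².
With a = αR: T = (I/R²)a = (1/2)M a, so Mg = (1 + 0.5000)Ma.
a = g/(1 + 0.5000) = 9.81/1.500 = 6.540 m/s².
T = 0.5000·M·a = (0.5000)(17.8)(6.540) = 58.21 N.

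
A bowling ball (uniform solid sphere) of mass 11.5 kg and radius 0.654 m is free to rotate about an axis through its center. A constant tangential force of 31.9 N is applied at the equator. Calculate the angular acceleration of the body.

I = (2/5)MR² = (2/5)(11.5)(0.654)² = 1.967 kg·m².
τ = F R = (31.9)(0.654) = 20.86 N·m.
Newton's second law for rotation, τ = Iα, gives α = τ/I = 20.86/1.967 = 10.60 rad/s².

α ≈ 10.6 rad/s²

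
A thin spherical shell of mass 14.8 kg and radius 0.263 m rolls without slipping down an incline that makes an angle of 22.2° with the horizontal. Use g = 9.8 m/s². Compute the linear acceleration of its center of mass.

a ≈ 2.22 m/s²

Translation along the incline: Mg sinθ − f = Ma.
Rotation about the center: fR = Iα with I = (2/3)MR². No-slip gives a = αR, so f = (I/R²)a = (2/3)M a.
Substituting: Mg sinθ = (1 + 0.6667)Ma, so a = g sinθ/(1 + 0.6667) = (9.8) sin 22.2° / 1.667 = 2.222 m/s².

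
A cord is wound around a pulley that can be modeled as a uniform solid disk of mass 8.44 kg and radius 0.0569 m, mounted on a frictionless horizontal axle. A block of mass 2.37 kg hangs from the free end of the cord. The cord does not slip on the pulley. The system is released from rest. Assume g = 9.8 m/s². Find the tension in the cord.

T ≈ 14.9 N

I = ½MR² = (1/2)(8.44)(0.0569)² = 0.01366 kg·m².
Block: mg − T = ma. Pulley: TR = Iα. No-slip: a = αR, so T = (I/R²)a = 4.220·a.
Then mg = (m + 4.220)a, so a = (2.37)(9.8)/(2.37 + 4.220) = 3.524 m/s².
T = 4.220·a = 14.87 N.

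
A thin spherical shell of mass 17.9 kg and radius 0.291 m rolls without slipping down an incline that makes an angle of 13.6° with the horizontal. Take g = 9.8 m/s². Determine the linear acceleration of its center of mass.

a ≈ 1.38 m/s²

Translation along the incline: Mg sinθ − f = Ma.
Rotation about the center: fR = Iα with I = (2/3)MR². No-slip gives a = αR, so f = (I/R²)a = (2/3)M a.
Substituting: Mg sinθ = (1 + 0.6667)Ma, so a = g sinθ/(1 + 0.6667) = (9.8) sin 13.6° / 1.667 = 1.383 m/s².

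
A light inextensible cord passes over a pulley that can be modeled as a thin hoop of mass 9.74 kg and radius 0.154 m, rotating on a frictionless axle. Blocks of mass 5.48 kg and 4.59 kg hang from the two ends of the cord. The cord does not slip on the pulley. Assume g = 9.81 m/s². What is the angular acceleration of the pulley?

α ≈ 2.86 rad/s²

I = MR² = (9.74)(0.154)² = 0.2310 kg·m².
Heavier block: m₁g − T₁ = m₁a. Lighter block: T₂ − m₂g = m₂a.
Pulley: (T₁ − T₂)R = Iα = I(a/R), so T₁ − T₂ = (I/R²)a = 1·M_p a = 9.740·a.
Adding the three: (m₁ − m₂)g = (m₁ + m₂ + 9.740)a, so a = (5.48 − 4.59)(9.81)/(5.48 + 4.59 + 9.740) = 0.4407 m/s².
α = a/R = 0.4407/0.154 = 2.862 rad/s².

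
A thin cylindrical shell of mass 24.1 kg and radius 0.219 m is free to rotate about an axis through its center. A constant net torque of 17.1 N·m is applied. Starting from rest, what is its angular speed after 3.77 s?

I = MR² = (24.1)(0.219)² = 1.156 kg·m².
α = τ/I = 17.1/1.156 = 14.79 rad/s².
ω = ω₀ + αt = 0 + (14.79)(3.77) = 55.77 rad/s.

ω ≈ 55.8 rad/s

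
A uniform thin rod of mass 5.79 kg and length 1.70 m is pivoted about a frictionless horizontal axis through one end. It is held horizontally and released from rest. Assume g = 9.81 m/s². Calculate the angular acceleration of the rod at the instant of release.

α ≈ 8.66 rad/s²

About the pivot, I = (1/3)ML² = (1/3)(5.79)(1.70)² = 5.578 kg·m².
The weight acts at the center, a distance L/2 = 0.8500 m from the pivot; τ = Mg(L/2) = 48.28 N·m.
α = τ/I = 48.28/5.578 = 8.656 rad/s².
(Equivalently α = (3g/(2L)) = 8.656 rad/s².)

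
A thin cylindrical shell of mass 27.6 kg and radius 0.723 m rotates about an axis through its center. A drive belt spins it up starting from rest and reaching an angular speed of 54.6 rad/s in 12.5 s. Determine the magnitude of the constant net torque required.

I = MR² = (27.6)(0.723)² = 14.43 kg·m².
α = Δω/Δt = (54.6 − 0)/12.5 = 4.368 rad/s².
τ = Iα = (14.43)(4.368) = 63.02 N·m.

τ ≈ 63.0 N·m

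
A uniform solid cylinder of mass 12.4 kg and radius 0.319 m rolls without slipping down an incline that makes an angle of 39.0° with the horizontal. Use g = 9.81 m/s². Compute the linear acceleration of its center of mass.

a ≈ 4.12 m/s²

Translation along the incline: Mg sinθ − f = Ma.
Rotation about the center: fR = Iα with I = ½MR². No-slip gives a = αR, so f = (I/R²)a = (1/2)M a.
Substituting: Mg sinθ = (1 + 0.5000)Ma, so a = g sinθ/(1 + 0.5000) = (9.81) sin 39.0° / 1.500 = 4.116 m/s².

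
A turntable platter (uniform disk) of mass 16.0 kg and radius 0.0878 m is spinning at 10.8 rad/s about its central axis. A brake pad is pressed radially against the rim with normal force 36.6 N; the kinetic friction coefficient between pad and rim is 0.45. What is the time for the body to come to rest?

t ≈ 0.461 s

I = ½MR² = (1/2)(16.0)(0.0878)² = 0.06167 kg·m².
Friction force f = μN = (0.45)(36.6) = 16.47 N at the rim; torque magnitude τ = fR = 1.446 N·m, opposing ω.
|α| = τ/I = 1.446/0.06167 = 23.45 rad/s² (deceleration).
0 = ω₀ − |α|t ⇒ t = ω₀/|α| = 10.8/23.45 = 0.4606 s.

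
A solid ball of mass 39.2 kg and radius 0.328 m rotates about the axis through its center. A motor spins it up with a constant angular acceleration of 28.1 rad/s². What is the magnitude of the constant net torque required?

I = (2/5)MR² = (2/5)(39.2)(0.328)² = 1.687 kg·m².
τ = Iα = (1.687)(28.10) = 47.40 N·m.

τ ≈ 47.4 N·m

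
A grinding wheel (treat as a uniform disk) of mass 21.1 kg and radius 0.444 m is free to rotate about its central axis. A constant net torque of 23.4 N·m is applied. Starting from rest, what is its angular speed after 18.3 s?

ω ≈ 206 rad/s

I = ½MR² = (1/2)(21.1)(0.444)² = 2.080 kg·m².
α = τ/I = 23.4/2.080 = 11.25 rad/s².
ω = ω₀ + αt = 0 + (11.25)(18.3) = 205.9 rad/s.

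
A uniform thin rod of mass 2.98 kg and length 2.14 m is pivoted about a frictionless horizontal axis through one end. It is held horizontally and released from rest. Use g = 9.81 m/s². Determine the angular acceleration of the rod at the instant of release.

About the pivot, I = (1/3)ML² = (1/3)(2.98)(2.14)² = 4.549 kg·m².
The weight acts at the center, a distance L/2 = 1.070 m from the pivot; τ = Mg(L/2) = 31.28 N·m.
α = τ/I = 31.28/4.549 = 6.876 rad/s².

α ≈ 6.88 rad/s²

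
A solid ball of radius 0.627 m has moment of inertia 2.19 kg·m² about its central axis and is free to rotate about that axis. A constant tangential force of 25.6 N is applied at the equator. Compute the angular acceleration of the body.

τ = F R = (25.6)(0.627) = 16.05 N·m.
Newton's second law for rotation, τ = Iα, gives α = τ/I = 16.05/2.190 = 7.329 rad/s².

α ≈ 7.33 rad/s²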